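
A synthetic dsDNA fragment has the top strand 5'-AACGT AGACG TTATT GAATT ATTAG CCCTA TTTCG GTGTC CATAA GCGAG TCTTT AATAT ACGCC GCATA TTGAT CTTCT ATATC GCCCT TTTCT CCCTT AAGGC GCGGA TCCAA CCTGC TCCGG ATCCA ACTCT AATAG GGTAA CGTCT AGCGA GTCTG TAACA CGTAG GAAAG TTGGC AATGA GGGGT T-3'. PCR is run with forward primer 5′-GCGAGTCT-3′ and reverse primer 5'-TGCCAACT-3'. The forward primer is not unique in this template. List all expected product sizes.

136 bp, 30 bp

The forward primer GCGAGTCT matches the top strand at positions 46–53, 152–159.
The reverse primer's reverse complement is AGTTGGCA, matching at positions 174–181.
Each forward site pairs with the reverse site to give a product ending at position 181: sizes 136, 30 bp.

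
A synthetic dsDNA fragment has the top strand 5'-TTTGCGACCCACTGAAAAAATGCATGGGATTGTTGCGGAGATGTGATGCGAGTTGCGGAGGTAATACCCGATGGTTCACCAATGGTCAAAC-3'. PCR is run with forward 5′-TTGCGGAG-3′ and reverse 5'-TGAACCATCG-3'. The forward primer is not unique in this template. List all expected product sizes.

The forward primer TTGCGGAG matches the top strand at positions 33–40, 53–60.
The reverse primer's reverse complement is CGATGGTTCA, matching at positions 69–78.
Each forward site pairs with the reverse site to give a product ending at position 78: sizes 46, 26 bp.

46 bp, 26 bp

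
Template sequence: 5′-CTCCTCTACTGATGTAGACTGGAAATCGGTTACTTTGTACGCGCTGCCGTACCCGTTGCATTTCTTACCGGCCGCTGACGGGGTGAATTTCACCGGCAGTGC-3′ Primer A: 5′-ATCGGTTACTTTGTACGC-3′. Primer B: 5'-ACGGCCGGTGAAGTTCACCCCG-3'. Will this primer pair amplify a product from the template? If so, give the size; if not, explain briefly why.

No product — primer B has no binding site in the template.

Primer B (ACGGCCGGTGAAGTTCACCCCG) does not match the top strand, and its reverse complement CGGGGTGAACTTCACCGGCCGT does not match either.
With no annealing site for primer B, no amplification occurs.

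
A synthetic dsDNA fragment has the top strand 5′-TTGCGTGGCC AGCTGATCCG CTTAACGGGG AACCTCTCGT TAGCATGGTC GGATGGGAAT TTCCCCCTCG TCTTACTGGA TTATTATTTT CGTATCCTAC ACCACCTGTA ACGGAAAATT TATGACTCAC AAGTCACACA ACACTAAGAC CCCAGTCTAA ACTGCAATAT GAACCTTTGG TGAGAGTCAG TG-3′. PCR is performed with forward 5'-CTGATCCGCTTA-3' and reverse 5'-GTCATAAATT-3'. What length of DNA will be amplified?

114 bp

The forward primer matches the template at positions 13–24.
The reverse primer's reverse complement is AATTTATGAC, which matches the template at positions 117–126.
The product runs from position 13 to position 126, so its length is 126 − 13 + 1 = 114 bp.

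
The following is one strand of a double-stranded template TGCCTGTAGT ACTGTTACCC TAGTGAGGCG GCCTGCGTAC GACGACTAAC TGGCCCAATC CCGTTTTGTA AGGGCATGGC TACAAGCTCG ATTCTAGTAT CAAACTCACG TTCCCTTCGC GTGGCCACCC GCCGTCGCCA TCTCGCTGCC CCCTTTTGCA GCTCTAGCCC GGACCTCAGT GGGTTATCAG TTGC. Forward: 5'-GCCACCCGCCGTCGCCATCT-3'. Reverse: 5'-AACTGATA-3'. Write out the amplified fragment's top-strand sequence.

5'-GCCACCCGCCGTCGCCATCTCGCTGCCCCCTTTTGCAGCTCTAGCCCGGACCTCAGTGGGTTATCAGTT-3'

Forward primer GCCACCCGCCGTCGCCATCT is found on the top strand at positions 124–143.
Reverse complement of the reverse primer: TATCAGTT. This occurs on the top strand at positions 185–192.
The product is the template from position 124 through 192 (69 bp).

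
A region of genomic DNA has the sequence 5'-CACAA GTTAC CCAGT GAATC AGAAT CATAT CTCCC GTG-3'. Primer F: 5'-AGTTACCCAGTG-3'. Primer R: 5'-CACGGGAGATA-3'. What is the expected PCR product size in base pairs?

Forward primer AGTTACCCAGTG is found on the top strand at positions 5–16.
The reverse primer's reverse complement is TATCTCCCGTG, which matches the template at positions 28–38.
Amplicon spans positions 5–38: 34 bp.

34 bp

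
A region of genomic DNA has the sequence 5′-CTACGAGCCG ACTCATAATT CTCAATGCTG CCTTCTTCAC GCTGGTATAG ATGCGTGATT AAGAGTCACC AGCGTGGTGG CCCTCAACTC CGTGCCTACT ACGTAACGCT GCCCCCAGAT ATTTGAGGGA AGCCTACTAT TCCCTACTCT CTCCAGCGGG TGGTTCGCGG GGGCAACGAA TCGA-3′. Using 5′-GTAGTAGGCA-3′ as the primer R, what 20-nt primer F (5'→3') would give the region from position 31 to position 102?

5'-CCTTCTTCACGCTGGTATAG-3'

The reverse primer's reverse complement TGCCTACTAC matches the template at positions 93–102; the product starts at position 31.
The forward primer is identical to the top strand over positions 31–50: CCTTCTTCACGCTGGTATAG.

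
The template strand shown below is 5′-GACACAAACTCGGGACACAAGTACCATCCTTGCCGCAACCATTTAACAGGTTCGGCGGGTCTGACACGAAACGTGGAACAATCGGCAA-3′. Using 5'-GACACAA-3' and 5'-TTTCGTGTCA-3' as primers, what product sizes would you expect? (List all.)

The forward primer GACACAA matches the top strand at positions 1–7, 14–20.
The reverse primer's reverse complement is TGACACGAAA, matching at positions 62–71.
Each forward site pairs with the reverse site to give a product ending at position 71: sizes 71, 58 bp.

71 bp, 58 bp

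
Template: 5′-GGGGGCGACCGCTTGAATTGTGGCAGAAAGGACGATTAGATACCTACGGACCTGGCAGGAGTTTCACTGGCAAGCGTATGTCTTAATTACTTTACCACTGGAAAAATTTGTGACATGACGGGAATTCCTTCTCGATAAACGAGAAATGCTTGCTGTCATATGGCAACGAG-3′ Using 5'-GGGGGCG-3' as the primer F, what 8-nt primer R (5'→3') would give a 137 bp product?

The forward primer binds at positions 1–7, so a 137 bp product ends at position 1 + 137 − 1 = 137.
The reverse primer anneals to the top strand over positions 130–137, i.e. to TCTCGATA.
Its sequence written 5'→3' is the reverse complement: TATCGAGA.

5'-TATCGAGA-3'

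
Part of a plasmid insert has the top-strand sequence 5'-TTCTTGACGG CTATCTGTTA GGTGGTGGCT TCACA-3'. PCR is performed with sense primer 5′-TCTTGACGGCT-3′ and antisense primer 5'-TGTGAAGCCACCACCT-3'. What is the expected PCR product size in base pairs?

Scanning the template, TCTTGACGGCT occurs at positions 2–12; this primer anneals to the bottom strand there with its 3' end pointing downstream.
Reverse complement of the reverse primer: AGGTGGTGGCTTCACA. This occurs on the top strand at positions 20–35.
The product runs from position 2 to position 35, so its length is 35 − 2 + 1 = 34 bp.

34 bp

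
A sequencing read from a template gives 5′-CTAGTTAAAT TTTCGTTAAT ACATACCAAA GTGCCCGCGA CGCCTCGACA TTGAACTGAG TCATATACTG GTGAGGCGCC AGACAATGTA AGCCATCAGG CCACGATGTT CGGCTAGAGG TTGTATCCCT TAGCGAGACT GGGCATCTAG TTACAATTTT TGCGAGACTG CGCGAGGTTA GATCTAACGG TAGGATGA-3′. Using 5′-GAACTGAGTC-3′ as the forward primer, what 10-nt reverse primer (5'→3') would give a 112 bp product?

The forward primer binds at positions 53–62, so a 112 bp product ends at position 53 + 112 − 1 = 164.
The reverse primer anneals to the top strand over positions 155–164, i.e. to AATTTTTGCG.
Its sequence written 5'→3' is the reverse complement: CGCAAAAATT.

5'-CGCAAAAATT-3'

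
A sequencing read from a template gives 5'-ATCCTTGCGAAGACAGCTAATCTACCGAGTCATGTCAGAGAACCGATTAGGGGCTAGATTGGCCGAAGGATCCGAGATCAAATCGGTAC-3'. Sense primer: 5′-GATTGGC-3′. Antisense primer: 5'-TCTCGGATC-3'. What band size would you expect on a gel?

The forward primer matches the template at positions 57–63.
Taking the reverse complement of TCTCGGATC gives GATCCGAGA, found at positions 69–77 on the template; the primer anneals here to the top strand with its 3' end pointing upstream.
Amplicon spans positions 57–77: 21 bp.

21 bp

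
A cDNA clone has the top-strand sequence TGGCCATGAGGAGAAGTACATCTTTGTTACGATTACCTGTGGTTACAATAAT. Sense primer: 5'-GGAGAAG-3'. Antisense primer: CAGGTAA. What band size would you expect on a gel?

30 bp

The forward primer matches the template at positions 10–16.
Taking the reverse complement of CAGGTAA gives TTACCTG, found at positions 33–39 on the template; the primer anneals here to the top strand with its 3' end pointing upstream.
The product runs from position 10 to position 39, so its length is 39 − 10 + 1 = 30 bp.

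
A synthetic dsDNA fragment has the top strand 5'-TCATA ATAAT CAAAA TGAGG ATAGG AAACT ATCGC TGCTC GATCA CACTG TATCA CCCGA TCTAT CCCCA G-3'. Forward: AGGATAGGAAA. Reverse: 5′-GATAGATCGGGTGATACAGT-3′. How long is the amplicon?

The forward primer matches the template at positions 18–28.
Reverse complement of the reverse primer: ACTGTATCACCCGATCTATC. This occurs on the top strand at positions 47–66.
Amplicon spans positions 18–66: 49 bp.

49 bp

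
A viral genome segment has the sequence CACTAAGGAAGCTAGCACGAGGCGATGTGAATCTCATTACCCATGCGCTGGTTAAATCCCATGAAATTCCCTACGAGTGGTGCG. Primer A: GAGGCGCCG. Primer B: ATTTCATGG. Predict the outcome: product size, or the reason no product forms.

No product — primer A has no binding site in the template.

Primer A (GAGGCGCCG) does not match the top strand, and its reverse complement CGGCGCCTC does not match either.
With no annealing site for primer A, no amplification occurs.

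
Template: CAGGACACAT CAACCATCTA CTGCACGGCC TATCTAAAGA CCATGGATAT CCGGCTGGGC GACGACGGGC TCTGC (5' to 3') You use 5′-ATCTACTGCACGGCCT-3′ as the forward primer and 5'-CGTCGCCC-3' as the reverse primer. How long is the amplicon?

49 bp

Forward primer ATCTACTGCACGGCCT is found on the top strand at positions 16–31.
Taking the reverse complement of CGTCGCCC gives GGGCGACG, found at positions 57–64 on the template; the primer anneals here to the top strand with its 3' end pointing upstream.
Product length = (reverse-primer end) − (forward-primer start) + 1 = 64 − 16 + 1 = 49 bp.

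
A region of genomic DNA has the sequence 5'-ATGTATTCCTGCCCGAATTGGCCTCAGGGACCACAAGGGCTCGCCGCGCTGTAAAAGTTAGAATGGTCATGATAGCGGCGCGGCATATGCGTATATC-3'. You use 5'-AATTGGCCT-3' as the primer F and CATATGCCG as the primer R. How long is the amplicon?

74 bp

Scanning the template, AATTGGCCT occurs at positions 16–24; this primer anneals to the bottom strand there with its 3' end pointing downstream.
The reverse primer's reverse complement is CGGCATATG, which matches the template at positions 81–89.
Product length = (reverse-primer end) − (forward-primer start) + 1 = 89 − 16 + 1 = 74 bp.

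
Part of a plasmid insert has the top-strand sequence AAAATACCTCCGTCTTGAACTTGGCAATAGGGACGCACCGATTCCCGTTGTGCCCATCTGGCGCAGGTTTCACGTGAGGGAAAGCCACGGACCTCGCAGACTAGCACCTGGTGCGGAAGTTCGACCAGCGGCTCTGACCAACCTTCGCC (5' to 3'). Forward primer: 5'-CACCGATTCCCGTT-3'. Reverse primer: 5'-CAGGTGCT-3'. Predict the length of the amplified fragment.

Scanning the template, CACCGATTCCCGTT occurs at positions 36–49; this primer anneals to the bottom strand there with its 3' end pointing downstream.
The reverse primer's reverse complement is AGCACCTG, which matches the template at positions 103–110.
Product length = (reverse-primer end) − (forward-primer start) + 1 = 110 − 36 + 1 = 75 bp.

75 bp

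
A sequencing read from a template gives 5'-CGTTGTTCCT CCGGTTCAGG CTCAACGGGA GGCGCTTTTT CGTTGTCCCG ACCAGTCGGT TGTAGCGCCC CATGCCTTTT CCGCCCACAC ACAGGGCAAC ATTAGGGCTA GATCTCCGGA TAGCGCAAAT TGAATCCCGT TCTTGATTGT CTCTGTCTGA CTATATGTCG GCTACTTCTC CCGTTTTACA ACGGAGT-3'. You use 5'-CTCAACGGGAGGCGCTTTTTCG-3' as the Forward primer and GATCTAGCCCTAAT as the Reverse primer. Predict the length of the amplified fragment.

94 bp

Scanning the template, CTCAACGGGAGGCGCTTTTTCG occurs at positions 21–42; this primer anneals to the bottom strand there with its 3' end pointing downstream.
Taking the reverse complement of GATCTAGCCCTAAT gives ATTAGGGCTAGATC, found at positions 101–114 on the template; the primer anneals here to the top strand with its 3' end pointing upstream.
Amplicon spans positions 21–114: 94 bp.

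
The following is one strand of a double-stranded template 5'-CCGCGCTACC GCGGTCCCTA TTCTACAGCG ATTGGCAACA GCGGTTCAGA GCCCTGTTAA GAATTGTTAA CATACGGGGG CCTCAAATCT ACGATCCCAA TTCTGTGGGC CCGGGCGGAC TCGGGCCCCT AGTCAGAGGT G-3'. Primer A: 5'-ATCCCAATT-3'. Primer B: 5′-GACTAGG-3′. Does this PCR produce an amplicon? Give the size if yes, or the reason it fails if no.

Yes — a 41 bp product.

Primer A (ATCCCAATT) matches the top strand at positions 94–102; it acts as a forward primer.
Primer B's reverse complement is CCTAGTC, matching the top strand at positions 128–134; it acts as a reverse primer.
The 3' ends face each other across positions 94–134, giving a 41 bp product.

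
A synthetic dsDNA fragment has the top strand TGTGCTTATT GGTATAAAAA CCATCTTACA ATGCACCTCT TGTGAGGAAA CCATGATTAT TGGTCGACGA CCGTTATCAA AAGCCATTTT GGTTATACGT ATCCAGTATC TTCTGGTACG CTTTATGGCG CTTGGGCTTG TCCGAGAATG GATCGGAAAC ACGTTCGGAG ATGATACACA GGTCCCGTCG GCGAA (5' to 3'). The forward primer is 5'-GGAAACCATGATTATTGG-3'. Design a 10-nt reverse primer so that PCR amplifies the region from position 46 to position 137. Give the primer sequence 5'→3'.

5'-GCCCAAGCGC-3'

The product's 3' end on the top strand is position 137.
The reverse primer anneals to the top strand over positions 128–137, i.e. to GCGCTTGGGC.
Its sequence written 5'→3' is the reverse complement: GCCCAAGCGC.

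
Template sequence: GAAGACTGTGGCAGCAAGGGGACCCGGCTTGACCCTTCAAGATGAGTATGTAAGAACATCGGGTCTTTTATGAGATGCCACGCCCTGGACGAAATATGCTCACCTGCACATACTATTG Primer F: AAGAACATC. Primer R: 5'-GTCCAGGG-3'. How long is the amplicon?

39 bp

Forward primer AAGAACATC is found on the top strand at positions 52–60.
Taking the reverse complement of GTCCAGGG gives CCCTGGAC, found at positions 83–90 on the template; the primer anneals here to the top strand with its 3' end pointing upstream.
The product runs from position 52 to position 90, so its length is 90 − 52 + 1 = 39 bp.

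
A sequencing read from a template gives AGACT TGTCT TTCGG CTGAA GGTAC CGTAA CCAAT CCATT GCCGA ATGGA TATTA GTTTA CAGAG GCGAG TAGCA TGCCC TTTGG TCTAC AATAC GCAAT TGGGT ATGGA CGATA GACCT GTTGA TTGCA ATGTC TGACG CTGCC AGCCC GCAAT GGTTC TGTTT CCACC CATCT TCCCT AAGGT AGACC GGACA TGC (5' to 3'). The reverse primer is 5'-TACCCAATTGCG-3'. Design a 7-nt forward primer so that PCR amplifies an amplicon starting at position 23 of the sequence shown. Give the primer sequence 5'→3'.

5'-TACCGTA-3'

The reverse primer's reverse complement CGCAATTGGGTA matches the template at positions 95–106; the product starts at position 23.
The forward primer is identical to the top strand over positions 23–29: TACCGTA.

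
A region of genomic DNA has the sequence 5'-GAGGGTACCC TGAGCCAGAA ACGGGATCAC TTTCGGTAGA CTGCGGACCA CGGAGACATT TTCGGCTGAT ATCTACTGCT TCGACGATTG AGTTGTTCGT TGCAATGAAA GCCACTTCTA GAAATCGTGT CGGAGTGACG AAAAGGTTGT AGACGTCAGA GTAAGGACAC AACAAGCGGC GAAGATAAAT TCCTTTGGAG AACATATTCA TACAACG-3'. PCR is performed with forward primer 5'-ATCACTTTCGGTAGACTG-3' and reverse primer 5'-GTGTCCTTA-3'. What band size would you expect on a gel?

The forward primer matches the template at positions 26–43.
Taking the reverse complement of GTGTCCTTA gives TAAGGACAC, found at positions 162–170 on the template; the primer anneals here to the top strand with its 3' end pointing upstream.
Amplicon spans positions 26–170: 145 bp.

145 bp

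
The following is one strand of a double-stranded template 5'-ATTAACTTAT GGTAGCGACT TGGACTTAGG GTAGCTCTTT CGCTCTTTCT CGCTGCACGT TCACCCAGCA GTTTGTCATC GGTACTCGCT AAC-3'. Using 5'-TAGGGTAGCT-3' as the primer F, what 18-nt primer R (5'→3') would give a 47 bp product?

5'-AACTGCTGGGTGAACGTG-3'

The forward primer binds at positions 27–36, so a 47 bp product ends at position 27 + 47 − 1 = 73.
The reverse primer anneals to the top strand over positions 56–73, i.e. to CACGTTCACCCAGCAGTT.
Its sequence written 5'→3' is the reverse complement: AACTGCTGGGTGAACGTG.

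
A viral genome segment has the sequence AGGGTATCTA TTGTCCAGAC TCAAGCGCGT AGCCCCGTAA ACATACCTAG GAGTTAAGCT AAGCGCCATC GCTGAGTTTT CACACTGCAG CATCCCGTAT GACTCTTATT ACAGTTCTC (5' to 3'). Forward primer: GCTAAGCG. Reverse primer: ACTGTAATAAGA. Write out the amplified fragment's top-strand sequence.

5'-GCTAAGCGCCATCGCTGAGTTTTCACACTGCAGCATCCCGTATGACTCTTATTACAGT-3'

Forward primer GCTAAGCG is found on the top strand at positions 58–65.
The reverse primer's reverse complement is TCTTATTACAGT, which matches the template at positions 104–115.
The product is the template from position 58 through 115 (58 bp).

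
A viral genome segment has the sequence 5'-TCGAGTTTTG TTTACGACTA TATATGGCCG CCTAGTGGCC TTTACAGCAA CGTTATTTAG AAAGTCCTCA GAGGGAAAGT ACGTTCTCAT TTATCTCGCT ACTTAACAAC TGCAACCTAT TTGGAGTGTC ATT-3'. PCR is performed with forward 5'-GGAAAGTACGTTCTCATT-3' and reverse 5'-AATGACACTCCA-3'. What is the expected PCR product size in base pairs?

Scanning the template, GGAAAGTACGTTCTCATT occurs at positions 74–91; this primer anneals to the bottom strand there with its 3' end pointing downstream.
Reverse complement of the reverse primer: TGGAGTGTCATT. This occurs on the top strand at positions 122–133.
The product runs from position 74 to position 133, so its length is 133 − 74 + 1 = 60 bp.

60 bp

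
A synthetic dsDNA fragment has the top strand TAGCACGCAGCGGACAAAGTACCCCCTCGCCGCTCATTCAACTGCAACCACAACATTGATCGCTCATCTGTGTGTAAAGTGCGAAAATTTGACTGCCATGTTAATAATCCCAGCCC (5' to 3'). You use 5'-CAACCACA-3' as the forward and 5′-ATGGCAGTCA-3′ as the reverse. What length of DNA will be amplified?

The forward primer matches the template at positions 45–52.
Taking the reverse complement of ATGGCAGTCA gives TGACTGCCAT, found at positions 90–99 on the template; the primer anneals here to the top strand with its 3' end pointing upstream.
Product length = (reverse-primer end) − (forward-primer start) + 1 = 99 − 45 + 1 = 55 bp.

55 bp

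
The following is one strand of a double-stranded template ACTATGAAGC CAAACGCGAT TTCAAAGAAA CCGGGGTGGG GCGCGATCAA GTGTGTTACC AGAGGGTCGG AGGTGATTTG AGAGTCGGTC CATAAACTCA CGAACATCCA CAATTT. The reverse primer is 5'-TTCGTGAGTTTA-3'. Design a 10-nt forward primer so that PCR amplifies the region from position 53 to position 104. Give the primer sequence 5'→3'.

5'-GTGTTACCAG-3'

The reverse primer's reverse complement TAAACTCACGAA matches the template at positions 93–104; the product starts at position 53.
The forward primer is identical to the top strand over positions 53–62: GTGTTACCAG.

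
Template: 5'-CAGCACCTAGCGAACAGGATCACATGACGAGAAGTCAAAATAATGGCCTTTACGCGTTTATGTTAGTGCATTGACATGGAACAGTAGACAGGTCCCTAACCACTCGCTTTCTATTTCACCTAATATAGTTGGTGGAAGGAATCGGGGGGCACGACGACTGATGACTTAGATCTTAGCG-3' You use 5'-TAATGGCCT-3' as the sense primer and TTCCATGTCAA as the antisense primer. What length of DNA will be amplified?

41 bp

Scanning the template, TAATGGCCT occurs at positions 41–49; this primer anneals to the bottom strand there with its 3' end pointing downstream.
The reverse primer's reverse complement is TTGACATGGAA, which matches the template at positions 71–81.
Product length = (reverse-primer end) − (forward-primer start) + 1 = 81 − 41 + 1 = 41 bp.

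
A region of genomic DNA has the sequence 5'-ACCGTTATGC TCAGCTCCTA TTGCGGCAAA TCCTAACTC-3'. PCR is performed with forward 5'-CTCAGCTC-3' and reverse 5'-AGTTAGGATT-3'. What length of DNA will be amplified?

29 bp

Forward primer CTCAGCTC is found on the top strand at positions 10–17.
Taking the reverse complement of AGTTAGGATT gives AATCCTAACT, found at positions 29–38 on the template; the primer anneals here to the top strand with its 3' end pointing upstream.
The product runs from position 10 to position 38, so its length is 38 − 10 + 1 = 29 bp.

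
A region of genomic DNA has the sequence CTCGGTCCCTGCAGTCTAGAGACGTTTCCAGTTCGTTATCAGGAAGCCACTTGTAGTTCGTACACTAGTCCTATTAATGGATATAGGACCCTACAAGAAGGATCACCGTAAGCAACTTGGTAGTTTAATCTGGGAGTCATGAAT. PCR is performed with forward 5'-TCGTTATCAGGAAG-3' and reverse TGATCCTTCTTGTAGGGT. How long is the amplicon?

Scanning the template, TCGTTATCAGGAAG occurs at positions 33–46; this primer anneals to the bottom strand there with its 3' end pointing downstream.
The reverse primer's reverse complement is ACCCTACAAGAAGGATCA, which matches the template at positions 88–105.
Product length = (reverse-primer end) − (forward-primer start) + 1 = 105 − 33 + 1 = 73 bp.

73 bp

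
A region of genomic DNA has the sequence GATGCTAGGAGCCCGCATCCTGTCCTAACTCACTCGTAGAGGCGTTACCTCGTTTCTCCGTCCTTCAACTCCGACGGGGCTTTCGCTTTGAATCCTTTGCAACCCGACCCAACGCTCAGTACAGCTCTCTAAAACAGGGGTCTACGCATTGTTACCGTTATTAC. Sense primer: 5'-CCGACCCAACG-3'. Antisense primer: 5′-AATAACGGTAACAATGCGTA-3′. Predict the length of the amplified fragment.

Forward primer CCGACCCAACG is found on the top strand at positions 104–114.
Taking the reverse complement of AATAACGGTAACAATGCGTA gives TACGCATTGTTACCGTTATT, found at positions 143–162 on the template; the primer anneals here to the top strand with its 3' end pointing upstream.
The product runs from position 104 to position 162, so its length is 162 − 104 + 1 = 59 bp.

59 bp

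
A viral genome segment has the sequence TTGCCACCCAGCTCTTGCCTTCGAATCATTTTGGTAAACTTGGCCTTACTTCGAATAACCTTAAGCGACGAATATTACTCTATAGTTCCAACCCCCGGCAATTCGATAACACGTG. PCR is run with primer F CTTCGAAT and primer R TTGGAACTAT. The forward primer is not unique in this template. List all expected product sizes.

73 bp, 43 bp

The forward primer CTTCGAAT matches the top strand at positions 19–26, 49–56.
The reverse primer's reverse complement is ATAGTTCCAA, matching at positions 82–91.
Each forward site pairs with the reverse site to give a product ending at position 91: sizes 73, 43 bp.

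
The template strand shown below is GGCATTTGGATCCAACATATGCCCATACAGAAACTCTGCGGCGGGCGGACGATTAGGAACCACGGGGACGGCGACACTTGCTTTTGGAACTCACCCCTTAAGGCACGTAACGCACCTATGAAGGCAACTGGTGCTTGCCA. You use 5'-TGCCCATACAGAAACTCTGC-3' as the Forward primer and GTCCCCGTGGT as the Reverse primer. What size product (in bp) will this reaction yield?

The forward primer matches the template at positions 20–39.
Reverse complement of the reverse primer: ACCACGGGGAC. This occurs on the top strand at positions 59–69.
Product length = (reverse-primer end) − (forward-primer start) + 1 = 69 − 20 + 1 = 50 bp.

50 bp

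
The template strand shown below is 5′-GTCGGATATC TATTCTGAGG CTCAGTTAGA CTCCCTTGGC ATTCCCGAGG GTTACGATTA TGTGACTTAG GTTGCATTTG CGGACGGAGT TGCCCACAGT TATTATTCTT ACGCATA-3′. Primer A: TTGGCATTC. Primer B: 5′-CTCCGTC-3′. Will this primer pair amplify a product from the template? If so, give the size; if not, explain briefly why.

Primer A (TTGGCATTC) matches the top strand at positions 36–44; it acts as a forward primer.
Primer B's reverse complement is GACGGAG, matching the top strand at positions 83–89; it acts as a reverse primer.
The 3' ends face each other across positions 36–89, giving a 54 bp product.

Yes — a 54 bp product.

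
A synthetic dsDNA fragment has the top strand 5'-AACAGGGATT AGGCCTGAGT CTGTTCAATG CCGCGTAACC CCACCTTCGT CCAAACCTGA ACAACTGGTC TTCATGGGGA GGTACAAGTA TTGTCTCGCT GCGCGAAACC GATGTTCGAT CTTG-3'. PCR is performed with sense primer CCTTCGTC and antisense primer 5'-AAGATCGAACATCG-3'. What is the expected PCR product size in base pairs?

80 bp

Forward primer CCTTCGTC is found on the top strand at positions 44–51.
Taking the reverse complement of AAGATCGAACATCG gives CGATGTTCGATCTT, found at positions 110–123 on the template; the primer anneals here to the top strand with its 3' end pointing upstream.
The product runs from position 44 to position 123, so its length is 123 − 44 + 1 = 80 bp.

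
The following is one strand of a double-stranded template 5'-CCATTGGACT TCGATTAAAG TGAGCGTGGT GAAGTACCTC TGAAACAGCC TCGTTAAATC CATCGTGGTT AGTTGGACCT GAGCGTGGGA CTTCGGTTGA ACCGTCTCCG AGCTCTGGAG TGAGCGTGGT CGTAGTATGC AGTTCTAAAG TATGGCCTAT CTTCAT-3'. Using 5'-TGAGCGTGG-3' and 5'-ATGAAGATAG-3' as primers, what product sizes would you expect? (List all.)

146 bp, 87 bp, 46 bp

The forward primer TGAGCGTGG matches the top strand at positions 21–29, 80–88, 121–129.
The reverse primer's reverse complement is CTATCTTCAT, matching at positions 157–166.
Each forward site pairs with the reverse site to give a product ending at position 166: sizes 146, 87, 46 bp.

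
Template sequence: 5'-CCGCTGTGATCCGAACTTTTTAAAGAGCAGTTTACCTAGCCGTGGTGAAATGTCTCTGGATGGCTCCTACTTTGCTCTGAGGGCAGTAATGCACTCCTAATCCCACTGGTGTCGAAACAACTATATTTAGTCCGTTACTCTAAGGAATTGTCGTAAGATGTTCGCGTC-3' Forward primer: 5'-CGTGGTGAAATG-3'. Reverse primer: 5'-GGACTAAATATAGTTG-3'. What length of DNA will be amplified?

Scanning the template, CGTGGTGAAATG occurs at positions 41–52; this primer anneals to the bottom strand there with its 3' end pointing downstream.
The reverse primer's reverse complement is CAACTATATTTAGTCC, which matches the template at positions 118–133.
The product runs from position 41 to position 133, so its length is 133 − 41 + 1 = 93 bp.

93 bp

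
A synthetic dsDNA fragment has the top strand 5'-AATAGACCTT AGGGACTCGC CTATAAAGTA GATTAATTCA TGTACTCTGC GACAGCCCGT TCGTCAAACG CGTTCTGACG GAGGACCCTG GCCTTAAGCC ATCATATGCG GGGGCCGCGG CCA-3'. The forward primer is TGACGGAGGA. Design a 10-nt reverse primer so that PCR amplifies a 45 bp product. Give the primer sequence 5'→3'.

5'-CCGCGGCCCC-3'

The forward primer binds at positions 76–85, so a 45 bp product ends at position 76 + 45 − 1 = 120.
The reverse primer anneals to the top strand over positions 111–120, i.e. to GGGGCCGCGG.
Its sequence written 5'→3' is the reverse complement: CCGCGGCCCC.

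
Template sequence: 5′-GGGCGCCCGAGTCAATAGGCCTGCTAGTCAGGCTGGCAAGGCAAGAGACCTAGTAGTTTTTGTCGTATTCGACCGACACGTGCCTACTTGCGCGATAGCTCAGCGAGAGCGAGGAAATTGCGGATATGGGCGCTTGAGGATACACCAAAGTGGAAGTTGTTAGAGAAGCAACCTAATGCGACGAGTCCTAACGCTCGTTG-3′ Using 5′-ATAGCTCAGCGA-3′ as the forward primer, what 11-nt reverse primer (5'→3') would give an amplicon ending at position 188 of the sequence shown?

The forward primer binds at positions 95–106; the product's 3' end on the top strand is position 188.
The reverse primer anneals to the top strand over positions 178–188, i.e. to GCGACGAGTCC.
Its sequence written 5'→3' is the reverse complement: GGACTCGTCGC.

5'-GGACTCGTCGC-3'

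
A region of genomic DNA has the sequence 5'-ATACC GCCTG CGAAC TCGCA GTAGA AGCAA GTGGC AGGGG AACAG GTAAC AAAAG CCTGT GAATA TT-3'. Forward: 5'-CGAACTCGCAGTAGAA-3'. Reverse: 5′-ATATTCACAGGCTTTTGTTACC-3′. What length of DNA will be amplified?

Forward primer CGAACTCGCAGTAGAA is found on the top strand at positions 11–26.
Taking the reverse complement of ATATTCACAGGCTTTTGTTACC gives GGTAACAAAAGCCTGTGAATAT, found at positions 45–66 on the template; the primer anneals here to the top strand with its 3' end pointing upstream.
The product runs from position 11 to position 66, so its length is 66 − 11 + 1 = 56 bp.

56 bp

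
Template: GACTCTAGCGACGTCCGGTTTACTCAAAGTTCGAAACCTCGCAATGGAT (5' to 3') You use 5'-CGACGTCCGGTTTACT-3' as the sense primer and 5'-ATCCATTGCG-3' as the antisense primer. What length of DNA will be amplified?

The forward primer matches the template at positions 9–24.
Reverse complement of the reverse primer: CGCAATGGAT. This occurs on the top strand at positions 40–49.
Amplicon spans positions 9–49: 41 bp.

41 bp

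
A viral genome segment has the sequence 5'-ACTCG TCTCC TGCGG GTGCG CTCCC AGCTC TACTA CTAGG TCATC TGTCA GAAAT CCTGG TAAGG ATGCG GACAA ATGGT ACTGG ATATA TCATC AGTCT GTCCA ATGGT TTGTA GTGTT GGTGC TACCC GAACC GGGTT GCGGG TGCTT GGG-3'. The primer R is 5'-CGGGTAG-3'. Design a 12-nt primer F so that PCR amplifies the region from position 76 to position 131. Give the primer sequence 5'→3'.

5'-ATGGTACTGGAT-3'

The reverse primer's reverse complement CTACCCG matches the template at positions 125–131; the product starts at position 76.
The forward primer is identical to the top strand over positions 76–87: ATGGTACTGGAT.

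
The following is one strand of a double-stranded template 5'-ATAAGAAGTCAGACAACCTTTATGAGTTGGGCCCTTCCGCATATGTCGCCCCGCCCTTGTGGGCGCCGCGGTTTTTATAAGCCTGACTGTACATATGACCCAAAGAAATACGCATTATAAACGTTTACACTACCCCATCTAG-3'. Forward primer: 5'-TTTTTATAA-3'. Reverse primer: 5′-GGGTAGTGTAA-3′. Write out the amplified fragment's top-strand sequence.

5'-TTTTTATAAGCCTGACTGTACATATGACCCAAAGAAATACGCATTATAAACGTTTACACTACCC-3'

Forward primer TTTTTATAA is found on the top strand at positions 72–80.
Taking the reverse complement of GGGTAGTGTAA gives TTACACTACCC, found at positions 125–135 on the template; the primer anneals here to the top strand with its 3' end pointing upstream.
The product is the template from position 72 through 135 (64 bp).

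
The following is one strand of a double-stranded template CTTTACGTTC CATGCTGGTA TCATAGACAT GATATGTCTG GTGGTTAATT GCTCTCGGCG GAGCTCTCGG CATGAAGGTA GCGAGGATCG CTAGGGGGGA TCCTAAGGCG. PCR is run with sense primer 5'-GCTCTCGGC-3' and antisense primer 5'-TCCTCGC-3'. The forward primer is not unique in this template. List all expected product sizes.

37 bp, 25 bp

The forward primer GCTCTCGGC matches the top strand at positions 51–59, 63–71.
The reverse primer's reverse complement is GCGAGGA, matching at positions 81–87.
Each forward site pairs with the reverse site to give a product ending at position 87: sizes 37, 25 bp.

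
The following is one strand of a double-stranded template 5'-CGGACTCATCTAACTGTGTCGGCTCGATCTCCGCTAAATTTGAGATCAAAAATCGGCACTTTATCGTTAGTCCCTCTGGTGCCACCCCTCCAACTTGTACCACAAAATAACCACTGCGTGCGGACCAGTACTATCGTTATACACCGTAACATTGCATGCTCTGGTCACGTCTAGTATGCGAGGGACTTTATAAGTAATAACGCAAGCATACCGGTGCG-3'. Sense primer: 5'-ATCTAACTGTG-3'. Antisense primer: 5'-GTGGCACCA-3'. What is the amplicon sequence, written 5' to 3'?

5'-ATCTAACTGTGTCGGCTCGATCTCCGCTAAATTTGAGATCAAAAATCGGCACTTTATCGTTAGTCCCTCTGGTGCCAC-3'

The forward primer matches the template at positions 8–18.
The reverse primer's reverse complement is TGGTGCCAC, which matches the template at positions 77–85.
The product is the template from position 8 through 85 (78 bp).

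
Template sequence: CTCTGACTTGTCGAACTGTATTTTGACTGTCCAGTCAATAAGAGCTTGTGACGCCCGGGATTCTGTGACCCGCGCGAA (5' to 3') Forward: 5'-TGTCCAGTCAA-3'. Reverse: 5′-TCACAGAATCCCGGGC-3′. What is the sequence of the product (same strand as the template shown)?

Scanning the template, TGTCCAGTCAA occurs at positions 28–38; this primer anneals to the bottom strand there with its 3' end pointing downstream.
Reverse complement of the reverse primer: GCCCGGGATTCTGTGA. This occurs on the top strand at positions 53–68.
The product is the template from position 28 through 68 (41 bp).

5'-TGTCCAGTCAATAAGAGCTTGTGACGCCCGGGATTCTGTGA-3'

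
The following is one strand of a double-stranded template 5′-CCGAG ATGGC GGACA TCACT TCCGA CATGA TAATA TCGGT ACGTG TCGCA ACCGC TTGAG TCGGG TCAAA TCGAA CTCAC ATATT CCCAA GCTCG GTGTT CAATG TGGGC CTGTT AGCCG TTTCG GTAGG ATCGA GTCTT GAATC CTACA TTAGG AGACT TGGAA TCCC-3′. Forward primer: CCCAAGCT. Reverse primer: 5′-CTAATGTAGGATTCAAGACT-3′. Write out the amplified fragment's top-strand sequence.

5'-CCCAAGCTCGGTGTTCAATGTGGGCCTGTTAGCCGTTTCGGTAGGATCGAGTCTTGAATCCTACATTAG-3'

Scanning the template, CCCAAGCT occurs at positions 86–93; this primer anneals to the bottom strand there with its 3' end pointing downstream.
Taking the reverse complement of CTAATGTAGGATTCAAGACT gives AGTCTTGAATCCTACATTAG, found at positions 135–154 on the template; the primer anneals here to the top strand with its 3' end pointing upstream.
The product is the template from position 86 through 154 (69 bp).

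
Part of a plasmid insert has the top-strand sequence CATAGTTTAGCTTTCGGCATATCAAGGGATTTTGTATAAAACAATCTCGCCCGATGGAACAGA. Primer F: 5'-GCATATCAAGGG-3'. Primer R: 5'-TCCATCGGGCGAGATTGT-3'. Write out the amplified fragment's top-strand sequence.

5'-GCATATCAAGGGATTTTGTATAAAACAATCTCGCCCGATGGA-3'

Forward primer GCATATCAAGGG is found on the top strand at positions 17–28.
Reverse complement of the reverse primer: ACAATCTCGCCCGATGGA. This occurs on the top strand at positions 41–58.
The product is the template from position 17 through 58 (42 bp).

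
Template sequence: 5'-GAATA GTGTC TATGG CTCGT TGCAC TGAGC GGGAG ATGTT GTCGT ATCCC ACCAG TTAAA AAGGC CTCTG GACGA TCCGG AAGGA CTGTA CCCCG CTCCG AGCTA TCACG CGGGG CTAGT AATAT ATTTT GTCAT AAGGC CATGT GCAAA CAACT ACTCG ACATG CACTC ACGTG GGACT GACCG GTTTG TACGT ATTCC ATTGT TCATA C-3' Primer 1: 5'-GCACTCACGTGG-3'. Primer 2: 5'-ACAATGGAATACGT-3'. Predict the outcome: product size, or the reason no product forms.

Primer 1 (GCACTCACGTGG) matches the top strand at positions 165–176; it acts as a forward primer.
Primer 2's reverse complement is ACGTATTCCATTGT, matching the top strand at positions 192–205; it acts as a reverse primer.
The 3' ends face each other across positions 165–205, giving a 41 bp product.

Yes — a 41 bp product.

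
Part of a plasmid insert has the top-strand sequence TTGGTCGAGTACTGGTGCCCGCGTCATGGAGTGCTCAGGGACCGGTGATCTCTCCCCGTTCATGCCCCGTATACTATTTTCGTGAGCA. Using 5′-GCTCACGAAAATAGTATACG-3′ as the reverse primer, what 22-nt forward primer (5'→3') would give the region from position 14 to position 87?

5'-GGTGCCCGCGTCATGGAGTGCT-3'

The reverse primer's reverse complement CGTATACTATTTTCGTGAGC matches the template at positions 68–87; the product starts at position 14.
The forward primer is identical to the top strand over positions 14–35: GGTGCCCGCGTCATGGAGTGCT.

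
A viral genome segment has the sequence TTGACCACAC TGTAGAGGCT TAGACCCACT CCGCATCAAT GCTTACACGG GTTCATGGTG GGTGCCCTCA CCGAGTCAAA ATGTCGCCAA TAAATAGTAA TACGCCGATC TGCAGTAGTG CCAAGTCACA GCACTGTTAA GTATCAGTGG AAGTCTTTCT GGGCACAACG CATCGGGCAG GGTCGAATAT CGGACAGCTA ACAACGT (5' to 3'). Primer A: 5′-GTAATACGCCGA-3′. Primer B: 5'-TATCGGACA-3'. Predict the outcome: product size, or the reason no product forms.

No product — both primers anneal to the same strand and extend in the same direction.

Primer A (GTAATACGCCGA) matches the top strand at positions 97–108 (3' end points downstream).
Primer B (TATCGGACA) also matches the top strand directly, at positions 188–196 — its reverse complement TGTCCGATA is not present.
Both primers anneal to the bottom strand with 3' ends pointing the same way, so neither can prime synthesis back toward the other.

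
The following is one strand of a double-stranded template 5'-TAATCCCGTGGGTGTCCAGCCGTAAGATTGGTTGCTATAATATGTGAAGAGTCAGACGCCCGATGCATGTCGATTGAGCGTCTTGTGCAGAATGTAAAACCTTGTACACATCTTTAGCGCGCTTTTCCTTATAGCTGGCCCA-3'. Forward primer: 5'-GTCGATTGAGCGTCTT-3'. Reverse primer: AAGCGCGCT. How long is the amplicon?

56 bp

Forward primer GTCGATTGAGCGTCTT is found on the top strand at positions 69–84.
The reverse primer's reverse complement is AGCGCGCTT, which matches the template at positions 116–124.
The product runs from position 69 to position 124, so its length is 124 − 69 + 1 = 56 bp.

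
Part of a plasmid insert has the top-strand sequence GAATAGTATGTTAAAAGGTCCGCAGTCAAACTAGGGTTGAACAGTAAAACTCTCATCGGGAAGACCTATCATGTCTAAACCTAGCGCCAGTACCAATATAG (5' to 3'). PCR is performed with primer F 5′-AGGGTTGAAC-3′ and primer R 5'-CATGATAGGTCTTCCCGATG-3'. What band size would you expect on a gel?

41 bp

Scanning the template, AGGGTTGAAC occurs at positions 33–42; this primer anneals to the bottom strand there with its 3' end pointing downstream.
The reverse primer's reverse complement is CATCGGGAAGACCTATCATG, which matches the template at positions 54–73.
Amplicon spans positions 33–73: 41 bp.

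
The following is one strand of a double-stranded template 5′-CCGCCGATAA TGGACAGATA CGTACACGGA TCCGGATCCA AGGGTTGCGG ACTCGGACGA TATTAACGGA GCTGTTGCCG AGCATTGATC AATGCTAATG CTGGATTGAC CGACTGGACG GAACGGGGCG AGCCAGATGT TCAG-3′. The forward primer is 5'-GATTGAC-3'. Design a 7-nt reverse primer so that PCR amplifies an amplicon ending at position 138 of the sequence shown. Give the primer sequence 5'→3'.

5'-ATCTGGC-3'

The forward primer binds at positions 104–110; the product's 3' end on the top strand is position 138.
The reverse primer anneals to the top strand over positions 132–138, i.e. to GCCAGAT.
Its sequence written 5'→3' is the reverse complement: ATCTGGC.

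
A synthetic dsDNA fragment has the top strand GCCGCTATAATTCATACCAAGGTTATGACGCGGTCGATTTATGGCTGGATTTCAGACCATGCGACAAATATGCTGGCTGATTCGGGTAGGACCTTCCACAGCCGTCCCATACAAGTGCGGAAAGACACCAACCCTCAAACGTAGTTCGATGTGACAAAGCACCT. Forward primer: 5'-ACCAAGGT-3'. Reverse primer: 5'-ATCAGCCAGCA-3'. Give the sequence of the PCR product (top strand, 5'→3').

Scanning the template, ACCAAGGT occurs at positions 16–23; this primer anneals to the bottom strand there with its 3' end pointing downstream.
Taking the reverse complement of ATCAGCCAGCA gives TGCTGGCTGAT, found at positions 71–81 on the template; the primer anneals here to the top strand with its 3' end pointing upstream.
The product is the template from position 16 through 81 (66 bp).

5'-ACCAAGGTTATGACGCGGTCGATTTATGGCTGGATTTCAGACCATGCGACAAATATGCTGGCTGAT-3'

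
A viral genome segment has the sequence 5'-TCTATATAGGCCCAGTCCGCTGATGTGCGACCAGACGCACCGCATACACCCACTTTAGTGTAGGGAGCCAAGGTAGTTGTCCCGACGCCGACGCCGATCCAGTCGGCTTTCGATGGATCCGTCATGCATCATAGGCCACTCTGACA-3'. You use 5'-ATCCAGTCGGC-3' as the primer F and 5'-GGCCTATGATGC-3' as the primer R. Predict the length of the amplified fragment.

41 bp

The forward primer matches the template at positions 97–107.
The reverse primer's reverse complement is GCATCATAGGCC, which matches the template at positions 126–137.
Product length = (reverse-primer end) − (forward-primer start) + 1 = 137 − 97 + 1 = 41 bp.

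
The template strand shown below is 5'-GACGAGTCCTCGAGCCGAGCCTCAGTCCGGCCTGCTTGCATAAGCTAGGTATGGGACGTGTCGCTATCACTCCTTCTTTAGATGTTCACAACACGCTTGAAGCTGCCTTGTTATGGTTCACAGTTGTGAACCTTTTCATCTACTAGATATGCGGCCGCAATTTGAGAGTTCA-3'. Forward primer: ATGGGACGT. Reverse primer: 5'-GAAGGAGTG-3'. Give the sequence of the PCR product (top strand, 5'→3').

5'-ATGGGACGTGTCGCTATCACTCCTTC-3'

Scanning the template, ATGGGACGT occurs at positions 51–59; this primer anneals to the bottom strand there with its 3' end pointing downstream.
Reverse complement of the reverse primer: CACTCCTTC. This occurs on the top strand at positions 68–76.
The product is the template from position 51 through 76 (26 bp).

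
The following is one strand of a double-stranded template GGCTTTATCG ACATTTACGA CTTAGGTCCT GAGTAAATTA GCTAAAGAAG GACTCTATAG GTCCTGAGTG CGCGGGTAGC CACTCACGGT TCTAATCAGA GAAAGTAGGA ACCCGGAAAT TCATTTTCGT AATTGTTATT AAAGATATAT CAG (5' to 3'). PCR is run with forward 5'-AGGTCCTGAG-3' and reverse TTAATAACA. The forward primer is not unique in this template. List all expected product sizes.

119 bp, 84 bp

The forward primer AGGTCCTGAG matches the top strand at positions 24–33, 59–68.
The reverse primer's reverse complement is TGTTATTAA, matching at positions 134–142.
Each forward site pairs with the reverse site to give a product ending at position 142: sizes 119, 84 bp.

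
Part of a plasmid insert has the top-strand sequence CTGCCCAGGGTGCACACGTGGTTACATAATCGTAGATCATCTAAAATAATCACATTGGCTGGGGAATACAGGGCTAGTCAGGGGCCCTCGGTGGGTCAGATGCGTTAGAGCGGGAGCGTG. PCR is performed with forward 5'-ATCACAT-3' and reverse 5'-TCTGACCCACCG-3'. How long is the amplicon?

Scanning the template, ATCACAT occurs at positions 49–55; this primer anneals to the bottom strand there with its 3' end pointing downstream.
The reverse primer's reverse complement is CGGTGGGTCAGA, which matches the template at positions 89–100.
Amplicon spans positions 49–100: 52 bp.

52 bp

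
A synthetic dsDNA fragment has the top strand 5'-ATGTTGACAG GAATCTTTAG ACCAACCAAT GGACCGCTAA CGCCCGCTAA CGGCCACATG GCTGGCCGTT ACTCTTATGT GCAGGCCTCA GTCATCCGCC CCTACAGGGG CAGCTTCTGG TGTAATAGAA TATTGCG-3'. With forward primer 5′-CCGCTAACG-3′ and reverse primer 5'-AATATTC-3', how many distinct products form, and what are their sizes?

The forward primer CCGCTAACG matches the top strand at positions 34–42, 44–52.
The reverse primer's reverse complement is GAATATT, matching at positions 128–134.
Each forward site pairs with the reverse site to give a product ending at position 134: sizes 101, 91 bp.

Two products: 101 bp, 91 bp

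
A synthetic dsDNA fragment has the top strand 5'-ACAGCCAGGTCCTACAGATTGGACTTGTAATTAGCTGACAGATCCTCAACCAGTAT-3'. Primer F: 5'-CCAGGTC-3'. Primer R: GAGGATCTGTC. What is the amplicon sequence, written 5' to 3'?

Forward primer CCAGGTC is found on the top strand at positions 5–11.
Taking the reverse complement of GAGGATCTGTC gives GACAGATCCTC, found at positions 37–47 on the template; the primer anneals here to the top strand with its 3' end pointing upstream.
The product is the template from position 5 through 47 (43 bp).

5'-CCAGGTCCTACAGATTGGACTTGTAATTAGCTGACAGATCCTC-3'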